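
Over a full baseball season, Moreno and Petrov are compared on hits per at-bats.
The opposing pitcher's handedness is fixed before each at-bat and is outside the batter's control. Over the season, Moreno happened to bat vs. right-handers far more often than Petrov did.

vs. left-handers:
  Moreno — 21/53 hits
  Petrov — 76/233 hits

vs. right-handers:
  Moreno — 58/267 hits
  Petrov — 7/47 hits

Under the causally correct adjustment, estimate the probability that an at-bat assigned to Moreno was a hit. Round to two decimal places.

0.30

The pitcher handedness-specific comparison favours Moreno throughout, but the pooled figures favour Petrov. The question is whether to condition on pitcher handedness.
Pitcher handedness differs across players for reasons unrelated to any effect of the player itself, and it separately predicts the outcome — a classic confounder. We must compare within pitcher handedness levels.
Standardising Moreno to the population pitcher handedness mix: 0.477·21/53 + 0.523·58/267 = 0.303.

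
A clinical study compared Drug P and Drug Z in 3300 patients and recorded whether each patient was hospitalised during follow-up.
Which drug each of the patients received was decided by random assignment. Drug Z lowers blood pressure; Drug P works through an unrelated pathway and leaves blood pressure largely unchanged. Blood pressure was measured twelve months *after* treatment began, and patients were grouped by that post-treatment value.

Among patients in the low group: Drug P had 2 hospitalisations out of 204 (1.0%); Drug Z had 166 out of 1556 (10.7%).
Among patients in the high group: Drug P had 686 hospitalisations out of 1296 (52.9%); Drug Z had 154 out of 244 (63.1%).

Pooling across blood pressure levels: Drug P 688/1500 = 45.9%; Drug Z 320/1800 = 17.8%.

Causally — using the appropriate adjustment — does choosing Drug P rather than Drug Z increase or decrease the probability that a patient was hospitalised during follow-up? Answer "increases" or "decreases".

increases

Drug P is lower inside every blood pressure stratum but Drug Z is lower in aggregate. Whether to stratify depends on how blood pressure relates to the drug.
Blood pressure is downstream of the drug. One should not condition on a consequence of treatment, so the overall rates are the right comparison.
Pooled: Drug P 45.9% vs Drug Z 17.8%; Drug Z is lower overall.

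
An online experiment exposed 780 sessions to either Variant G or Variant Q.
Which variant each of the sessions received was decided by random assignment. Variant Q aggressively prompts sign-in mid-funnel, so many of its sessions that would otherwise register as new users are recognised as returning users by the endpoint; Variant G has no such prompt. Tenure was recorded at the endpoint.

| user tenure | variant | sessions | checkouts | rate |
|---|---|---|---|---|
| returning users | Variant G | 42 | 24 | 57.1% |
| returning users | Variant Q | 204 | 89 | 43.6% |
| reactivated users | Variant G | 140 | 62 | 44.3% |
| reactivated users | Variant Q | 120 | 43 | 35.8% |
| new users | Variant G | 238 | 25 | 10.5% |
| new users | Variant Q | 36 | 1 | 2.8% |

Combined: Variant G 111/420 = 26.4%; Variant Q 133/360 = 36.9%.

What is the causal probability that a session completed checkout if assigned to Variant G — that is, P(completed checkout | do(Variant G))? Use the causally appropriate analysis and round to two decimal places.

0.26

Within every user tenure level Variant G has the higher rate, yet pooled Variant Q does — Simpson's reversal.
Stratifying would compare variants among sessions the variants themselves sorted into user tenure groups — a form of selection on an intermediate. The unconditioned pooled rates give the total causal effect.
So P(outcome | do(Variant G)) is just the pooled rate for Variant G: 111/420 = 0.264.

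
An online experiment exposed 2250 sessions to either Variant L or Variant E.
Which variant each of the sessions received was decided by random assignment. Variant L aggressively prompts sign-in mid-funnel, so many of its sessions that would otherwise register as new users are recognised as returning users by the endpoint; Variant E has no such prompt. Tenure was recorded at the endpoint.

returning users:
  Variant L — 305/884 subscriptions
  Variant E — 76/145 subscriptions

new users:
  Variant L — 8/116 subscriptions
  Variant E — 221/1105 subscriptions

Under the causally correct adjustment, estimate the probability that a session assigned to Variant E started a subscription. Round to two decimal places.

The stratified and pooled comparisons disagree (Variant E wins within each user tenure; Variant L wins overall), so the answer turns on the causal role of user tenure.
The distribution of user tenure is itself part of what the variant does — it is an intermediate outcome. Holding it fixed would remove that part of the effect; the total effect is the pooled difference.
So P(outcome | do(Variant E)) is just the pooled rate for Variant E: 297/1250 = 0.238.

0.24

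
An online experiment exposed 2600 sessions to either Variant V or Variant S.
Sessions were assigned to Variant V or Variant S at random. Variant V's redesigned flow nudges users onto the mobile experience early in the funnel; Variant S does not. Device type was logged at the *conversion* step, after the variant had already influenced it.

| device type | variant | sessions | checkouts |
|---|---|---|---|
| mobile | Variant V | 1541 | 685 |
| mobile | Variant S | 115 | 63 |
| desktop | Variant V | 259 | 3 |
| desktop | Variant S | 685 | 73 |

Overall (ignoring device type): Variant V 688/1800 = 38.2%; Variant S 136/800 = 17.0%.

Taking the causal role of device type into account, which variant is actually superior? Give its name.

Variant V

Device type here is a post-treatment variable shaped by the variant; conditioning on it would introduce bias rather than remove it. The overall comparison is the causal one.
Pooled: Variant V 38.2% vs Variant S 17.0%; Variant V is higher overall.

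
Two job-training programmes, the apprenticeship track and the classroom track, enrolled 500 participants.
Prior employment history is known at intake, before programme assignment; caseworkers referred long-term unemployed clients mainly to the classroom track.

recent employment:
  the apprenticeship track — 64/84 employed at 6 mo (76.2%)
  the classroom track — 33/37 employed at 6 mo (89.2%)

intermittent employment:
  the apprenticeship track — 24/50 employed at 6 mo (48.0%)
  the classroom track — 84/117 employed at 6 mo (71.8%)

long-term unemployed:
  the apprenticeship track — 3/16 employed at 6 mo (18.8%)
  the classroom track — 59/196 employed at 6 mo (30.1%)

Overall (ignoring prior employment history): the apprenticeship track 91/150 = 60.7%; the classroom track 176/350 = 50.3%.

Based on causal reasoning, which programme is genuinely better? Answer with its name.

the classroom track

Prior employment history is set before the programme has any effect — it is not caused by the programme — and it independently drives the outcome. That makes it a confounder, so the causal comparison is within prior employment history levels.
Within each level — recent employment: 76.2% vs 89.2%; intermittent employment: 48.0% vs 71.8%; long-term unemployed: 18.8% vs 30.1% — the classroom track is higher every time.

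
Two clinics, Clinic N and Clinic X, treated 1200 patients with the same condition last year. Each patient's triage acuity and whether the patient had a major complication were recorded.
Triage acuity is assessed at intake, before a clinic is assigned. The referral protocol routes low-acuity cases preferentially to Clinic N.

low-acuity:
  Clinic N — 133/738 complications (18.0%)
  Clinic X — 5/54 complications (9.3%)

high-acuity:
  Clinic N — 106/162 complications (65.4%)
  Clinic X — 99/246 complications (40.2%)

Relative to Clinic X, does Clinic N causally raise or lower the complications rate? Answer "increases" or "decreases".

increases

Since triage acuity is a pre-existing factor (not a product of the clinic) and it affects the outcome on its own, it is a confounder. The stratified rates, not the pooled rate, identify the causal effect.
Within each level — low-acuity: 18.0% vs 9.3%; high-acuity: 65.4% vs 40.2% — Clinic X is lower every time.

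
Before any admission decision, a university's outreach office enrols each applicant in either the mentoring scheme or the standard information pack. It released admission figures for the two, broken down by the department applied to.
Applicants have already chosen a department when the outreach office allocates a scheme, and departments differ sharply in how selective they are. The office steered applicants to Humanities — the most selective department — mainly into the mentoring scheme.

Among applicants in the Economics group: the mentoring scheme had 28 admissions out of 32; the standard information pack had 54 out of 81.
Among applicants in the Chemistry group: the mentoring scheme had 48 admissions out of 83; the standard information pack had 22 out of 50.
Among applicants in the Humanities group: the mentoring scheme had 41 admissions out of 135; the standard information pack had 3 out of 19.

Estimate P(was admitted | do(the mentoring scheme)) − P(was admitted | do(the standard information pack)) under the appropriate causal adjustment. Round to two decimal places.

Since department is a pre-existing factor (not a product of the outreach scheme) and it affects the outcome on its own, it is a confounder. The stratified rates, not the pooled rate, identify the causal effect.
Adjusting over the population distribution of department: 0.282·(0.875−0.667) + 0.333·(0.578−0.440) + 0.385·(0.304−0.158) = +0.161.

+0.16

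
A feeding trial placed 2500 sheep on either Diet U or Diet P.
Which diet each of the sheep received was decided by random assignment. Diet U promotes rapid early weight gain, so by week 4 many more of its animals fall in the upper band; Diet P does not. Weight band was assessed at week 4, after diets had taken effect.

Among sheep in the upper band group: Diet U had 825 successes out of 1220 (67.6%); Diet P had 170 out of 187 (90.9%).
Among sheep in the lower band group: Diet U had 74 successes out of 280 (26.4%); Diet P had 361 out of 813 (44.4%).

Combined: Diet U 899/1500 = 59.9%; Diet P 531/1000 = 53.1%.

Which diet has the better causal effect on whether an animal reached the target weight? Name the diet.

The week-4 weight band-specific comparison favours Diet P throughout, but the pooled figures favour Diet U. The question is whether to condition on week-4 weight band.
Because the diet influences week-4 weight band, week-4 weight band is a post-treatment mediator, not a confounder. Stratifying on it would bias the estimate; the causal effect is the crude pooled difference.
Pooled: Diet U 59.9% vs Diet P 53.1%; Diet U is higher overall.

Diet U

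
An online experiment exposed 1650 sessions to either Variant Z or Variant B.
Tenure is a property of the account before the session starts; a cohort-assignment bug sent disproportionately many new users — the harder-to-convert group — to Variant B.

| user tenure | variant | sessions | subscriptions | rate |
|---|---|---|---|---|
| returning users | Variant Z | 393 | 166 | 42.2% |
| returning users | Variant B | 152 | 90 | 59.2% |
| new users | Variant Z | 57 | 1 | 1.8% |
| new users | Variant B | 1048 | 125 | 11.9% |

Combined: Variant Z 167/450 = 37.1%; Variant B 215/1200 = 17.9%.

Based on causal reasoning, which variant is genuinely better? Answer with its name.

User tenure satisfies the back-door criterion: it is not a descendant of the variant, and it blocks the spurious path from variant to outcome. Adjusting for it (i.e., using the within-user tenure rates) gives the causal effect.
Within each level — returning users: 42.2% vs 59.2%; new users: 1.8% vs 11.9% — Variant B is higher every time.

Variant B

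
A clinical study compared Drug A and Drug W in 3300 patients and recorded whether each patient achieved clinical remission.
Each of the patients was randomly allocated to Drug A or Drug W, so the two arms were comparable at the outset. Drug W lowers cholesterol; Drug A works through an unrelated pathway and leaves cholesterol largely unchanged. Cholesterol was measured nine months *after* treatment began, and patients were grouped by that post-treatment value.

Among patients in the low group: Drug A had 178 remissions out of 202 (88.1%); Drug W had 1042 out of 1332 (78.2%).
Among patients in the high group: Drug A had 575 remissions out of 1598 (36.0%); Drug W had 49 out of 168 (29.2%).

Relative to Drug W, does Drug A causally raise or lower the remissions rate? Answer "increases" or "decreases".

The distribution of cholesterol is itself part of what the drug does — it is an intermediate outcome. Holding it fixed would remove that part of the effect; the total effect is the pooled difference.
Pooled: Drug A 41.8% vs Drug W 72.7%; Drug W is higher overall.

decreases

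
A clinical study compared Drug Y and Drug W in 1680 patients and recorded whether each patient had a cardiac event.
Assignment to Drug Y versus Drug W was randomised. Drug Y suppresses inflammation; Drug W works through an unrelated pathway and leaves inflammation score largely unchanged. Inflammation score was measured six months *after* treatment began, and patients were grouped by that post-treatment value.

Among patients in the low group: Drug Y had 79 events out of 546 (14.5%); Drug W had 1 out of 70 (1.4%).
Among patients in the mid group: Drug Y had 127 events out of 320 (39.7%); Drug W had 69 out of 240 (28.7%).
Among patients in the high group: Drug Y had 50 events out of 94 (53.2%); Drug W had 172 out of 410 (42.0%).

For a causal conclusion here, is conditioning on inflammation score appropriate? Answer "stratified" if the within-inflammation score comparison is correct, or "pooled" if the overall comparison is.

Inflammation score lies on the pathway drug → inflammation score → outcome, so adjusting for it blocks the indirect effect. For the total causal effect of drug, use the unadjusted pooled rates.
Pooled: Drug Y 26.7% vs Drug W 33.6%; Drug Y is lower overall.

pooled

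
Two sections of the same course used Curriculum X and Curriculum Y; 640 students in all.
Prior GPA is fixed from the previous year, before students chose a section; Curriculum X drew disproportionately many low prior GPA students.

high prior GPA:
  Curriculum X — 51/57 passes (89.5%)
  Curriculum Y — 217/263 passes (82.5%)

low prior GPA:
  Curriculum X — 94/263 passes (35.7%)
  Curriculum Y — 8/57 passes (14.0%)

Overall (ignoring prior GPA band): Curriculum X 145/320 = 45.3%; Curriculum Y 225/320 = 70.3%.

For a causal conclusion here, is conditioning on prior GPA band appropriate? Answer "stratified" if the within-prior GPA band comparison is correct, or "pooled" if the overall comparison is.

Prior GPA band differs across teaching methods for reasons unrelated to any effect of the teaching method itself, and it separately predicts the outcome — a classic confounder. We must compare within prior GPA band levels.
Within each level — high prior GPA: 89.5% vs 82.5%; low prior GPA: 35.7% vs 14.0% — Curriculum X is higher every time.

stratified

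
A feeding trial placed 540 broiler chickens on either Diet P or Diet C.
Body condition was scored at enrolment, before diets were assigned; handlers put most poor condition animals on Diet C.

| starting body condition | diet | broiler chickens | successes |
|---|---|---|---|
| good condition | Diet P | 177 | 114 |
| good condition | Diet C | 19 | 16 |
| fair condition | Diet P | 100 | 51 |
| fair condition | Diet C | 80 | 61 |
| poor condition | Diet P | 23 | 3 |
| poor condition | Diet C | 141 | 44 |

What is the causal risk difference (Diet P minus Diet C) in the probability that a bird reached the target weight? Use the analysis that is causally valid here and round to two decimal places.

The stratified and pooled comparisons disagree (Diet C wins within each starting body condition; Diet P wins overall), so the answer turns on the causal role of starting body condition.
Starting body condition is set before the diet has any effect — it is not caused by the diet — and it independently drives the outcome. That makes it a confounder, so the causal comparison is within starting body condition levels.
Adjusting over the population distribution of starting body condition: 0.363·(0.644−0.842) + 0.333·(0.510−0.762) + 0.304·(0.130−0.312) = -0.211.

-0.21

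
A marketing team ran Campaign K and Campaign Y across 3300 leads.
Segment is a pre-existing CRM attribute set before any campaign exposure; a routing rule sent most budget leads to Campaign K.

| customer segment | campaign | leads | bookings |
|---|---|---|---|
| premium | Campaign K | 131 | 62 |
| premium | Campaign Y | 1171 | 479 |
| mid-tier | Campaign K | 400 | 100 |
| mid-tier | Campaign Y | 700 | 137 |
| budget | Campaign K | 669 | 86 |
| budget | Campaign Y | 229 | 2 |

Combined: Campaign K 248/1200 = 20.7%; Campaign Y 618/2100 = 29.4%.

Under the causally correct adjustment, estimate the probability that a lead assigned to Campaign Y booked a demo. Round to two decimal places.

The stratified and pooled comparisons disagree (Campaign K wins within each customer segment; Campaign Y wins overall), so the answer turns on the causal role of customer segment.
Customer segment differs across campaigns for reasons unrelated to any effect of the campaign itself, and it separately predicts the outcome — a classic confounder. We must compare within customer segment levels.
Standardising Campaign Y to the population customer segment mix: 0.395·479/1171 + 0.333·137/700 + 0.272·2/229 = 0.229.

0.23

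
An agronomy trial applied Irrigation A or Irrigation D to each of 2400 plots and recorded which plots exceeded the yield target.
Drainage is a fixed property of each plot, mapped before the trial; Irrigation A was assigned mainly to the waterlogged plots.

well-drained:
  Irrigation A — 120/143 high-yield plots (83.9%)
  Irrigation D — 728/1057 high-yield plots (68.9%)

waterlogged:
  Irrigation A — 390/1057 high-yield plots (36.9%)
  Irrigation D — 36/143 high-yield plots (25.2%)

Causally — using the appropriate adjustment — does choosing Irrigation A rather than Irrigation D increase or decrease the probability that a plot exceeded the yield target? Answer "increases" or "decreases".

increases

Nothing the irrigation does changes field drainage; the imbalance is an allocation artefact. With field drainage also predicting the outcome, the pooled figure is confounded, and the within-stratum comparison is the causal one.
Within each level — well-drained: 83.9% vs 68.9%; waterlogged: 36.9% vs 25.2% — Irrigation A is higher every time.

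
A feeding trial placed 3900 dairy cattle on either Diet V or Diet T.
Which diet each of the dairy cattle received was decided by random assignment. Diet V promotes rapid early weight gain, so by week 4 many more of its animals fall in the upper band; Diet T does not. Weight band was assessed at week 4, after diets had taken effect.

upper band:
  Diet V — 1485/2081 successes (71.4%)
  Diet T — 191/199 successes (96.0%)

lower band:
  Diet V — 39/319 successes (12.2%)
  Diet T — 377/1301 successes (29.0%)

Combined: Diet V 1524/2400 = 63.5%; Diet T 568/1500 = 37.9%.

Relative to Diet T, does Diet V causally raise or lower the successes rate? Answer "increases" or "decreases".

increases

The stratified and pooled comparisons disagree (Diet T wins within each week-4 weight band; Diet V wins overall), so the answer turns on the causal role of week-4 weight band.
Week-4 weight band here is a post-treatment variable shaped by the diet; conditioning on it would introduce bias rather than remove it. The overall comparison is the causal one.
Pooled: Diet V 63.5% vs Diet T 37.9%; Diet V is higher overall.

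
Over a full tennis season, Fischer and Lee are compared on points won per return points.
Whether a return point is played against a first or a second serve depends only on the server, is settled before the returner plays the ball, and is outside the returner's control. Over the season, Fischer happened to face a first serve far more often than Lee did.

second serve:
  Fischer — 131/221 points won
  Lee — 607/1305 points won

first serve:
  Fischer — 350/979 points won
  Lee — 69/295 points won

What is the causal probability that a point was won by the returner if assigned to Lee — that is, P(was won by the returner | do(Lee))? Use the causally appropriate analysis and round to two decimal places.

0.36

Within every serve type level Fischer has the higher rate, yet pooled Lee does — Simpson's reversal.
Serve type differs across players for reasons unrelated to any effect of the player itself, and it separately predicts the outcome — a classic confounder. We must compare within serve type levels.
Standardising Lee to the population serve type mix: 0.545·607/1305 + 0.455·69/295 = 0.360.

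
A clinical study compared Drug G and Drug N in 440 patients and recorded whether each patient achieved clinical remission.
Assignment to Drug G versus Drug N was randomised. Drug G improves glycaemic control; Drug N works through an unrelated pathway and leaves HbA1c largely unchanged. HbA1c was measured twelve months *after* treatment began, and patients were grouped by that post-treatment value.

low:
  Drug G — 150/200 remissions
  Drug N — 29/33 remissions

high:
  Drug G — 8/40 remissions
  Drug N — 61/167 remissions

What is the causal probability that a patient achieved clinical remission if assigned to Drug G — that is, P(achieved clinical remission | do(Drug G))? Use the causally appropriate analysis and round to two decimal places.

0.66

Within every HbA1c level Drug N has the higher rate, yet pooled Drug G does — Simpson's reversal.
The distribution of HbA1c is itself part of what the drug does — it is an intermediate outcome. Holding it fixed would remove that part of the effect; the total effect is the pooled difference.
So P(outcome | do(Drug G)) is just the pooled rate for Drug G: 158/240 = 0.658.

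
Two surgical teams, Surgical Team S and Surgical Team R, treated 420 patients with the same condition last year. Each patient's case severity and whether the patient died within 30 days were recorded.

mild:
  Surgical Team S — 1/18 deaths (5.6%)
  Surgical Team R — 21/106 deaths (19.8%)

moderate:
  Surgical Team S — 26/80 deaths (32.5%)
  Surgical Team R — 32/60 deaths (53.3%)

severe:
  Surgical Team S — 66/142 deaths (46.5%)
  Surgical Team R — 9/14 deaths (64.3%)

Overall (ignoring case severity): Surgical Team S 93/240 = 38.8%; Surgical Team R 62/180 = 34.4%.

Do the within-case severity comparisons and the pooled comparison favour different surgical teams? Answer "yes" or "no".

Within each case severity level (mild 5.6% vs 19.8%; moderate 32.5% vs 53.3%; severe 46.5% vs 64.3%), Surgical Team S has the lower rate every time. Pooled: 38.8% vs 34.4% — Surgical Team R has the lower rate overall. The two comparisons disagree.

yes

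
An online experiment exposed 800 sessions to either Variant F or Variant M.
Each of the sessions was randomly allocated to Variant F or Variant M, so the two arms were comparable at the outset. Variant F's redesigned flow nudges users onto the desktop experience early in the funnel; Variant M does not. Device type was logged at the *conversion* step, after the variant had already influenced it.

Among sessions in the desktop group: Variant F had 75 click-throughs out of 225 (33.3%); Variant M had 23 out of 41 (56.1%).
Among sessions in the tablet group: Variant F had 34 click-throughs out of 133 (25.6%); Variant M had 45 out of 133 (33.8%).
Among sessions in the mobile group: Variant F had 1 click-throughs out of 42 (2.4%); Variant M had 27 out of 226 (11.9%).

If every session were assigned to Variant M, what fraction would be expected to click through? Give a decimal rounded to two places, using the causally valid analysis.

0.24

Stratifying would compare variants among sessions the variants themselves sorted into device type groups — a form of selection on an intermediate. The unconditioned pooled rates give the total causal effect.
So P(outcome | do(Variant M)) is just the pooled rate for Variant M: 95/400 = 0.237.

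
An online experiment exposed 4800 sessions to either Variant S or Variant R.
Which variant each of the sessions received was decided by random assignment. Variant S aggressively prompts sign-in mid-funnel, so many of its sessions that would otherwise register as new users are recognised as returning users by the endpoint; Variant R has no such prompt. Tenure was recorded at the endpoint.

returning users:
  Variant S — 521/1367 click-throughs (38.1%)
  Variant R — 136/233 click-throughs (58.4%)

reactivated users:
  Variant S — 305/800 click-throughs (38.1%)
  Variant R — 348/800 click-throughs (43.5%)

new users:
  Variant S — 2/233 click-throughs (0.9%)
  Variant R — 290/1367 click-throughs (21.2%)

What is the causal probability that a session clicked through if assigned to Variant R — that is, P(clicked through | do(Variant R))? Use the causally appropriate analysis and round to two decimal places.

0.32

Within every user tenure level Variant R has the higher rate, yet pooled Variant S does — Simpson's reversal.
User tenure lies on the pathway variant → user tenure → outcome, so adjusting for it blocks the indirect effect. For the total causal effect of variant, use the unadjusted pooled rates.
So P(outcome | do(Variant R)) is just the pooled rate for Variant R: 774/2400 = 0.323.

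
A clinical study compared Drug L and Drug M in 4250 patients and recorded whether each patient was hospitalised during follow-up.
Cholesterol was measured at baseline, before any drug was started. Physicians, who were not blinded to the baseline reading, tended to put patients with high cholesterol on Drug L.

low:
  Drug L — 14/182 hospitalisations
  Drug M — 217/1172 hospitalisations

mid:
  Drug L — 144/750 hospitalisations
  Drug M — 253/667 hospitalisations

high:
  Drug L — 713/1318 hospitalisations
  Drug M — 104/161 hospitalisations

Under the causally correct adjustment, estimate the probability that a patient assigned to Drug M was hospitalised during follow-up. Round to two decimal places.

The imbalance in cholesterol arose from how patients were allocated, not from anything the drug did; and cholesterol independently affects the outcome. The pooled gap is confounded — condition on cholesterol.
Standardising Drug M to the population cholesterol mix: 0.319·217/1172 + 0.333·253/667 + 0.348·104/161 = 0.410.

0.41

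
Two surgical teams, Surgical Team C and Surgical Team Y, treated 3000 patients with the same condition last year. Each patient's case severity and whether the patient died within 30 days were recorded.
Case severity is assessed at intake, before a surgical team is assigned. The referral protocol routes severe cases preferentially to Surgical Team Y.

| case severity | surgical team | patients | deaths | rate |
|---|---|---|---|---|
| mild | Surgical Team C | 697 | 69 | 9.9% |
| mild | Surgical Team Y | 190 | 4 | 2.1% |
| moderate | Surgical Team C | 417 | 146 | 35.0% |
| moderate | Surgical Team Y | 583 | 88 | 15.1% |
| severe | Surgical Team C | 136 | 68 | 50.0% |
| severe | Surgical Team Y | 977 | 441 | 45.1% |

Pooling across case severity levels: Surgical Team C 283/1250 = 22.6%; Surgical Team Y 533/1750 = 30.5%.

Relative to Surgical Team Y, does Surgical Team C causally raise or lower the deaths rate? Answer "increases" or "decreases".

increases

Case severity differs across surgical teams for reasons unrelated to any effect of the surgical team itself, and it separately predicts the outcome — a classic confounder. We must compare within case severity levels.
Within each level — mild: 9.9% vs 2.1%; moderate: 35.0% vs 15.1%; severe: 50.0% vs 45.1% — Surgical Team Y is lower every time.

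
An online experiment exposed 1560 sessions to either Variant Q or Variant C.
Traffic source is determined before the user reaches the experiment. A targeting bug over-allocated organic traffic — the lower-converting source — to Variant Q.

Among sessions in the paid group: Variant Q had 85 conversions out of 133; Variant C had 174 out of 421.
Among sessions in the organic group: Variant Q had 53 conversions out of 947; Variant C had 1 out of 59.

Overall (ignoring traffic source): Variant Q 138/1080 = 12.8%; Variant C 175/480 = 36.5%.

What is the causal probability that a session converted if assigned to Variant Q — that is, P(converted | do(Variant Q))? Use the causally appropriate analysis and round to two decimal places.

0.26

Traffic source is set before the variant has any effect — it is not caused by the variant — and it independently drives the outcome. That makes it a confounder, so the causal comparison is within traffic source levels.
Standardising Variant Q to the population traffic source mix: 0.355·85/133 + 0.645·53/947 = 0.263.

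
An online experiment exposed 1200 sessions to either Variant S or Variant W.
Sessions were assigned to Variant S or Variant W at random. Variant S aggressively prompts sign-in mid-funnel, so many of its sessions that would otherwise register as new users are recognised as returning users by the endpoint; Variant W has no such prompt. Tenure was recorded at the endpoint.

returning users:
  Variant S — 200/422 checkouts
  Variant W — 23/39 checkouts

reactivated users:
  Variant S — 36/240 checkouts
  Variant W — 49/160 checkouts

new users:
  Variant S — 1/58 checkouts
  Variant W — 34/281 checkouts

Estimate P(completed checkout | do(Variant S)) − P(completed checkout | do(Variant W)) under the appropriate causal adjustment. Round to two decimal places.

User tenure lies on the pathway variant → user tenure → outcome, so adjusting for it blocks the indirect effect. For the total causal effect of variant, use the unadjusted pooled rates.
The causal difference is the pooled difference: 0.329 − 0.221 = +0.108.

+0.11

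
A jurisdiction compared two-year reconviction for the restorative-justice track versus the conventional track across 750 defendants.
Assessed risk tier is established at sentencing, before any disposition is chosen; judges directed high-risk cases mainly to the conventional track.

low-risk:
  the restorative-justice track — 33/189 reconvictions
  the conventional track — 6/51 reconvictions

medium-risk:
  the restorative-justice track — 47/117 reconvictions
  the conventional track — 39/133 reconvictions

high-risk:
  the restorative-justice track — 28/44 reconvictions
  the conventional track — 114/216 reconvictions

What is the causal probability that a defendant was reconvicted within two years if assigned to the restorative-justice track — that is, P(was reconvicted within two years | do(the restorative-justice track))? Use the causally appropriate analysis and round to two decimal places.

0.41

Here assessed risk tier is a common cause — it drives both which disposition a case falls under and the outcome. The crude comparison mixes populations; the stratum-specific rates are the causally relevant ones.
Standardising the restorative-justice track to the population assessed risk tier mix: 0.320·33/189 + 0.333·47/117 + 0.347·28/44 = 0.410.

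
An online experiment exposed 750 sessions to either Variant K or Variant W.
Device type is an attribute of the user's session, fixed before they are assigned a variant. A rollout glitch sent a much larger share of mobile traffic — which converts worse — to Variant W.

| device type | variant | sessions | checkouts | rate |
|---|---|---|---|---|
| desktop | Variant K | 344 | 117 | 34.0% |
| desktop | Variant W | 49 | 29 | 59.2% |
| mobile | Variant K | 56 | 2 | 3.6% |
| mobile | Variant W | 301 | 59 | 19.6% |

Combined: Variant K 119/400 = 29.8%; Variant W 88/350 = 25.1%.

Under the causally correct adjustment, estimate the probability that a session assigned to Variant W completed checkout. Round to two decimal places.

0.40

The device type-specific comparison favours Variant W throughout, but the pooled figures favour Variant K. The question is whether to condition on device type.
Device type satisfies the back-door criterion: it is not a descendant of the variant, and it blocks the spurious path from variant to outcome. Adjusting for it (i.e., using the within-device type rates) gives the causal effect.
Standardising Variant W to the population device type mix: 0.524·29/49 + 0.476·59/301 = 0.403.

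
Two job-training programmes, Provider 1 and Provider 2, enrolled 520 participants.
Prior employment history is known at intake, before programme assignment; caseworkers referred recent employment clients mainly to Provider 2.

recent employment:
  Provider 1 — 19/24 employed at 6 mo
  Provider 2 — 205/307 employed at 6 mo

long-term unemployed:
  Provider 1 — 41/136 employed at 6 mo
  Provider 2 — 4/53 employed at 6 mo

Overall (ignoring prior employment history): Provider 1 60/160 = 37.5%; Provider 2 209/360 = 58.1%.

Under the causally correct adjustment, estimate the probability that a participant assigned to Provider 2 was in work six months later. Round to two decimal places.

Within every prior employment history level Provider 1 has the higher rate, yet pooled Provider 2 does — Simpson's reversal.
Prior employment history is set before the programme has any effect — it is not caused by the programme — and it independently drives the outcome. That makes it a confounder, so the causal comparison is within prior employment history levels.
Standardising Provider 2 to the population prior employment history mix: 0.637·205/307 + 0.363·4/53 = 0.452.

0.45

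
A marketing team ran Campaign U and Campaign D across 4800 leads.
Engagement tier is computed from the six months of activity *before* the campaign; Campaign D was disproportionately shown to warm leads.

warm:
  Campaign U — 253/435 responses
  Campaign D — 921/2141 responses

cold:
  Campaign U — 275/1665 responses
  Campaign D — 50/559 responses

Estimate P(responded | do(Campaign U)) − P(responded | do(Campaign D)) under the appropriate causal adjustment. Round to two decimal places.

+0.12

The stratified and pooled comparisons disagree (Campaign U wins within each engagement tier; Campaign D wins overall), so the answer turns on the causal role of engagement tier.
The imbalance in engagement tier arose from how leads were allocated, not from anything the campaign did; and engagement tier independently affects the outcome. The pooled gap is confounded — condition on engagement tier.
Adjusting over the population distribution of engagement tier: 0.537·(0.582−0.430) + 0.463·(0.165−0.089) = +0.116.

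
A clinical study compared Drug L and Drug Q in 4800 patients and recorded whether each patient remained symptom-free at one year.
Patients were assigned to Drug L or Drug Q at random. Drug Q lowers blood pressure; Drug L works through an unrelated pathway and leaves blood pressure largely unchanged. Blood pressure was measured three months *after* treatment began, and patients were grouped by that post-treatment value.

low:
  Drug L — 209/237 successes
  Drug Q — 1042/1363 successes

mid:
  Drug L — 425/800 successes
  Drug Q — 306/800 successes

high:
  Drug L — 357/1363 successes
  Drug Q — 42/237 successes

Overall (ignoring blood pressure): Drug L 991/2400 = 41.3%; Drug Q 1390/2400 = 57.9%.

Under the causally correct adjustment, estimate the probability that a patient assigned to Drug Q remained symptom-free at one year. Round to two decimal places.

The stratified and pooled comparisons disagree (Drug L wins within each blood pressure; Drug Q wins overall), so the answer turns on the causal role of blood pressure.
Because the drug influences blood pressure, blood pressure is a post-treatment mediator, not a confounder. Stratifying on it would bias the estimate; the causal effect is the crude pooled difference.
So P(outcome | do(Drug Q)) is just the pooled rate for Drug Q: 1390/2400 = 0.579.

0.58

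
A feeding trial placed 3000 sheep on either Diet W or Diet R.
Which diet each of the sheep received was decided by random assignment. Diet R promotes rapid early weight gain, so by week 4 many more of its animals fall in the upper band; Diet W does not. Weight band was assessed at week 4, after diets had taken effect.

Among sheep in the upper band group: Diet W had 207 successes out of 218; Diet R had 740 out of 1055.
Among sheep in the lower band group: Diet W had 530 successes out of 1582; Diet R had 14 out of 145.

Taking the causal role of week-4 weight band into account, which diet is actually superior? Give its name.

Because the diet influences week-4 weight band, week-4 weight band is a post-treatment mediator, not a confounder. Stratifying on it would bias the estimate; the causal effect is the crude pooled difference.
Pooled: Diet W 40.9% vs Diet R 62.8%; Diet R is higher overall.

Diet R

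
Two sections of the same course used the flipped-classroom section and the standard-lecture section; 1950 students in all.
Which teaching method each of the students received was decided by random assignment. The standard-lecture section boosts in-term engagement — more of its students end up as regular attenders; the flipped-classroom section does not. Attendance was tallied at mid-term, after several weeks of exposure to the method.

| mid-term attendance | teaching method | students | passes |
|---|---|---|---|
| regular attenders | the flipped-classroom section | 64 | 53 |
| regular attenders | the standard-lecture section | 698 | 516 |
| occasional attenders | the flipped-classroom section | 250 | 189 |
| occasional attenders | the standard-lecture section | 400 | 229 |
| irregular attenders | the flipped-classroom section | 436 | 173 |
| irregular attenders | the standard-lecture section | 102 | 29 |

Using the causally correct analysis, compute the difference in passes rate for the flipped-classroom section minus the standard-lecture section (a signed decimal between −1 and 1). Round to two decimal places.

Mid-term attendance lies on the pathway teaching method → mid-term attendance → outcome, so adjusting for it blocks the indirect effect. For the total causal effect of teaching method, use the unadjusted pooled rates.
The causal difference is the pooled difference: 0.553 − 0.645 = -0.092.

-0.09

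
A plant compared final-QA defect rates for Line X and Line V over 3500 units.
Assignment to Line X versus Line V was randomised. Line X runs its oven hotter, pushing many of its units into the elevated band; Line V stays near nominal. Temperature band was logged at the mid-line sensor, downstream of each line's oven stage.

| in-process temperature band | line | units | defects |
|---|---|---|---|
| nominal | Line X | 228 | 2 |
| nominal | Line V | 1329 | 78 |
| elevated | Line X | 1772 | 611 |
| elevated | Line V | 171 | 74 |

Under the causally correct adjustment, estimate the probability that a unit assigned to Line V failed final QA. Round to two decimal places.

0.10

The distribution of in-process temperature band is itself part of what the line does — it is an intermediate outcome. Holding it fixed would remove that part of the effect; the total effect is the pooled difference.
So P(outcome | do(Line V)) is just the pooled rate for Line V: 152/1500 = 0.101.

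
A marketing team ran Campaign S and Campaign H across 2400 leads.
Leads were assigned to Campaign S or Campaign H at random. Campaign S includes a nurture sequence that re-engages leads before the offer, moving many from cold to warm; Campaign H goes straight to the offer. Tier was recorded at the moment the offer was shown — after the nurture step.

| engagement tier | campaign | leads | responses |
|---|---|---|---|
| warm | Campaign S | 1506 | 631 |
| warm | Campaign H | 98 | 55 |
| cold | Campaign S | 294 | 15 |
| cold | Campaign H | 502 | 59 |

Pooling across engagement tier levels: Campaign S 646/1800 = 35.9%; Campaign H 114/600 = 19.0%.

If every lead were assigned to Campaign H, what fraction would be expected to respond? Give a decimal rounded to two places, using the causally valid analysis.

Campaign H is higher inside every engagement tier stratum but Campaign S is higher in aggregate. Whether to stratify depends on how engagement tier relates to the campaign.
Engagement tier is downstream of the campaign. One should not condition on a consequence of treatment, so the overall rates are the right comparison.
So P(outcome | do(Campaign H)) is just the pooled rate for Campaign H: 114/600 = 0.190.

0.19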